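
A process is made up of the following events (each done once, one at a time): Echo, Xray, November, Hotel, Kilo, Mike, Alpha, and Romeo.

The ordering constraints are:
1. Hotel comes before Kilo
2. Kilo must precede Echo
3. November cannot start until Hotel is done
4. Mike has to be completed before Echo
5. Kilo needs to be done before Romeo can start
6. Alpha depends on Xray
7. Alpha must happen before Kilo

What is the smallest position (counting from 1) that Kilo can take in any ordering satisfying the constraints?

4

Every event that must precede Kilo has to come before it. Tracing all chains that end at Kilo, those events are: Xray, Hotel, Alpha — 3 in total.
So at minimum 3 events come before Kilo, putting Kilo no earlier than position 4. That position is achievable by scheduling exactly those predecessors first.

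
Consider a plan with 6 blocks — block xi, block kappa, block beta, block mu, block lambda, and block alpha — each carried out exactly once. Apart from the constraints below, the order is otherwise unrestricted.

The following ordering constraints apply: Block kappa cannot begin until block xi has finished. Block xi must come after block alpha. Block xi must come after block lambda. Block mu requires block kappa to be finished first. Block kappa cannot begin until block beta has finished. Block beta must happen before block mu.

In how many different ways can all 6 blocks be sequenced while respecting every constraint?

The blocks with no prerequisites are block beta, block lambda, block alpha; any of them can be placed first.
Counting all ways to extend the partial order to a total order gives 8.

8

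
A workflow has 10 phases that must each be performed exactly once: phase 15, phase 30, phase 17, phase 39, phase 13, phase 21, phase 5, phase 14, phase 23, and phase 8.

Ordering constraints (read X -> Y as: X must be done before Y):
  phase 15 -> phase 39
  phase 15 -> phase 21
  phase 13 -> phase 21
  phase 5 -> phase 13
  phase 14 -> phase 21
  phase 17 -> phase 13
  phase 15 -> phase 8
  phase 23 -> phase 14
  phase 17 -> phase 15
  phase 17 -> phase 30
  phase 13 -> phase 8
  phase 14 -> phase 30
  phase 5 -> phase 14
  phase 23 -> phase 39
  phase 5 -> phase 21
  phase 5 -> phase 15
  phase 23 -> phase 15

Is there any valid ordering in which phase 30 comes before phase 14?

No

The constraints give a chain phase 14 → phase 30, which forces phase 14 before phase 30.
So no valid ordering can have phase 30 before phase 14.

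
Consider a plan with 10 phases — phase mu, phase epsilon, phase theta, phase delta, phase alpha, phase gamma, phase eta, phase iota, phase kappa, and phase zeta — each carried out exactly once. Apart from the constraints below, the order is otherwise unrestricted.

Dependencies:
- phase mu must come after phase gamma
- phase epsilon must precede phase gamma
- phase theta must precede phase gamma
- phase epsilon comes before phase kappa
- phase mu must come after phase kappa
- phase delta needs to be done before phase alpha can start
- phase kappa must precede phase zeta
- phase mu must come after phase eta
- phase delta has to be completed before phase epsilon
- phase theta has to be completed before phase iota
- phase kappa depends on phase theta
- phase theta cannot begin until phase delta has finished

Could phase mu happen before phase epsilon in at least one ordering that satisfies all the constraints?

No

Following phase epsilon → phase kappa → phase mu, phase epsilon must precede phase mu in every valid ordering.
So no valid ordering can have phase mu before phase epsilon.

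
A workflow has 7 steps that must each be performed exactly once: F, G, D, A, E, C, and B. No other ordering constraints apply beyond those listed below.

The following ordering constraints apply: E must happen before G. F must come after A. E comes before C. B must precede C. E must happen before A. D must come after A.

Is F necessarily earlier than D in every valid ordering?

No

F and D are not related by any chain of constraints.
A valid ordering placing D before F exists, so the answer is no.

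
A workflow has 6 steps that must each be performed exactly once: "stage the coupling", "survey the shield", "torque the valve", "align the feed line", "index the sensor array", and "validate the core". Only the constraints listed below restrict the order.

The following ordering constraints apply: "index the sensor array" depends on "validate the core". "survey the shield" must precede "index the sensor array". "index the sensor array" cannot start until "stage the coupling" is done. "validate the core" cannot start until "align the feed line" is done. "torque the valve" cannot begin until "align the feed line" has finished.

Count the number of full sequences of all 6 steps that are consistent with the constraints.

The steps with no prerequisites are "stage the coupling", "survey the shield", "align the feed line"; any of them can be placed first.
Enumerating by repeatedly choosing an available step (one whose prerequisites are all placed) gives 52 distinct complete orderings.

52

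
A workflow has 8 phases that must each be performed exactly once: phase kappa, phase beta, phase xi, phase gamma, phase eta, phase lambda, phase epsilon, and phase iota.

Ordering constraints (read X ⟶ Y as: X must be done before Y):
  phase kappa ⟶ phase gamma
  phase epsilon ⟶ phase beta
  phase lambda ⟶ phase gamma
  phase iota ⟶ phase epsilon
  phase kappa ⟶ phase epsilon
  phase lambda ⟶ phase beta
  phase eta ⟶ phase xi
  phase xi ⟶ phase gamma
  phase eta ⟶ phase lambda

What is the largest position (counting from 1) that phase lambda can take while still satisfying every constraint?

6

Every phase that must follow phase lambda has to come after it. Tracing all chains starting from phase lambda, those phases are: phase beta, phase gamma — 2 in total.
So at least 2 phases follow phase lambda, putting phase lambda no later than position 6. That position is achievable by scheduling everything else first.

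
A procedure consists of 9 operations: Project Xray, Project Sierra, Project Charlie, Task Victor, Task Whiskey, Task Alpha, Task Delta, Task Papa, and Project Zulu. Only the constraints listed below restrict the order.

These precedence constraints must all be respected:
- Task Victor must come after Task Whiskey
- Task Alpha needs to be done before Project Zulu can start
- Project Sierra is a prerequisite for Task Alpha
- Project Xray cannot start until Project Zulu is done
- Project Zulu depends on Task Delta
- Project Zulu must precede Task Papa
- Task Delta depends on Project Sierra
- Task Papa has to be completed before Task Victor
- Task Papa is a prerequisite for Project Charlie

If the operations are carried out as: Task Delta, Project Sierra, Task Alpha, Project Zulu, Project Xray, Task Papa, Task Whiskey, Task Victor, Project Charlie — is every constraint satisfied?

In the proposed order, Task Delta appears before Project Sierra.
That contradicts the constraint that Project Sierra must precede Task Delta.

No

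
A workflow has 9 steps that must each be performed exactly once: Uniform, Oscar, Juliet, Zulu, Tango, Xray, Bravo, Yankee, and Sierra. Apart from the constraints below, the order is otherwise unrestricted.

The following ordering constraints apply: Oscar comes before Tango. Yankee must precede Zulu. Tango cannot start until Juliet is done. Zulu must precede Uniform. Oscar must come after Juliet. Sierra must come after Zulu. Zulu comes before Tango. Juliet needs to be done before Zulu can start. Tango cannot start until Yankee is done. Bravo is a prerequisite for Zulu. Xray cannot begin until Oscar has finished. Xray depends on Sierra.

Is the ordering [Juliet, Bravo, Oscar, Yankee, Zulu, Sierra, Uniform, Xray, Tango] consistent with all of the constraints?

Yes

Checking each listed constraint against this order: for instance, Juliet is in position 1 and Tango in position 9, so that constraint holds — and the remaining constraints check out the same way.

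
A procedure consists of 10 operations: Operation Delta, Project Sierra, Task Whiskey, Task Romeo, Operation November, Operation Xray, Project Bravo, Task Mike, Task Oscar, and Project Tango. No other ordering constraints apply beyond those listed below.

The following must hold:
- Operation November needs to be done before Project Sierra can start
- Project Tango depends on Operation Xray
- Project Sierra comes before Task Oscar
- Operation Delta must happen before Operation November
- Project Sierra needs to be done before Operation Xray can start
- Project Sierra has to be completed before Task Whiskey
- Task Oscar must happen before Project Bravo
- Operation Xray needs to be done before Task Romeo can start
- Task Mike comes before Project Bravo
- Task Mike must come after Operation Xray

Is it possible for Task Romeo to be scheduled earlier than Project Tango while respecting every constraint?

Yes

No chain of constraints runs from Project Tango to Task Romeo, so Project Tango is not required to come first.
So a valid ordering placing Task Romeo earlier than Project Tango exists.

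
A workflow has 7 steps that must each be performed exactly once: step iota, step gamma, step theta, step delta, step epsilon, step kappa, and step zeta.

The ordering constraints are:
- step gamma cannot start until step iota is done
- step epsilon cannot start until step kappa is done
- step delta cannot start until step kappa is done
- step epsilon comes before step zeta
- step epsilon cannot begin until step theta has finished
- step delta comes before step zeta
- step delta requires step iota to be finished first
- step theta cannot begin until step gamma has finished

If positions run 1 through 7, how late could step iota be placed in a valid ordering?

2

Following every chain forward from step iota, the steps that must come later are step gamma, step theta, step delta, step epsilon, step zeta — 5 of them.
With 5 mandatory successors out of 7 steps total, the latest slot for step iota is 7−5 = 2, and it's reachable by doing all non-successors before step iota.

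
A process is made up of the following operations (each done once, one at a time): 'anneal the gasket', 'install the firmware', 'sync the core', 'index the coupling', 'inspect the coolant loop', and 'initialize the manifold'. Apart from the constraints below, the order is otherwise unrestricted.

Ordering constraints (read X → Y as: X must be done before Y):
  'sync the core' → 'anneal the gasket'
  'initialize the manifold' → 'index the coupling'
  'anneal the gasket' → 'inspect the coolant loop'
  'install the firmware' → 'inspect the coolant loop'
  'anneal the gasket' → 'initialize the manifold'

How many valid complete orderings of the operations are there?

12

The operations with no prerequisites are 'install the firmware', 'sync the core'; any of them can be placed first.
Counting all ways to extend the partial order to a total order gives 12.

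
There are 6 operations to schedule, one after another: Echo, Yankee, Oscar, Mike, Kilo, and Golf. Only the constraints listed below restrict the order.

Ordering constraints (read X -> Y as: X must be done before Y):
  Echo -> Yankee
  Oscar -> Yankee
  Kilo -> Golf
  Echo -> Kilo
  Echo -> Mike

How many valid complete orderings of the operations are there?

42

2 operations have no prerequisites (Echo, Oscar), so any of them could come first.
Counting all ways to extend the partial order to a total order gives 42.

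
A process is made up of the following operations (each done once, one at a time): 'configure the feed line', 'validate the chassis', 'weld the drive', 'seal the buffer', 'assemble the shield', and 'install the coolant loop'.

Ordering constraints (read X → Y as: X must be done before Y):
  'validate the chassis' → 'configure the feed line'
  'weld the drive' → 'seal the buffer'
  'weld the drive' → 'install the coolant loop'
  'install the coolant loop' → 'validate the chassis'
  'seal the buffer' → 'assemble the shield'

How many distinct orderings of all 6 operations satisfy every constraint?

Only 'weld the drive' has no prerequisites, so it must go first.
Counting all ways to extend the partial order to a total order gives 10.

10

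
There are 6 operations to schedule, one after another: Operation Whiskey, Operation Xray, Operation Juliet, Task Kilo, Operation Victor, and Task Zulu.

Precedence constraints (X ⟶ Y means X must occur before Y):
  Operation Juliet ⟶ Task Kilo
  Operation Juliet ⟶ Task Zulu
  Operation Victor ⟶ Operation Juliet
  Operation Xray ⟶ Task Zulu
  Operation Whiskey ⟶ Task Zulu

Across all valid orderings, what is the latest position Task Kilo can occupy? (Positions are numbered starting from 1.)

Nothing depends on Task Kilo, so it can be the final operation, position 6.

6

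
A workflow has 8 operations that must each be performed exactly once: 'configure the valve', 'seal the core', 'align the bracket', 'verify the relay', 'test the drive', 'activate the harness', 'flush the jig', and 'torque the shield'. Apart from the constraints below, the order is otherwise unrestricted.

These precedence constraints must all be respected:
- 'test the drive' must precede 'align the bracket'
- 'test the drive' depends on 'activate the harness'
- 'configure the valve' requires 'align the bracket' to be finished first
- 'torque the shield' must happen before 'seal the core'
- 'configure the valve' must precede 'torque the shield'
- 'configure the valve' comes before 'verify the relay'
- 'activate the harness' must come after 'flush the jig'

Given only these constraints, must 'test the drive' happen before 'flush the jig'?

No

There is a chain 'flush the jig' → 'activate the harness' → 'test the drive', which puts 'flush the jig' before 'test the drive'.
So 'test the drive' does not have to come before 'flush the jig' — it cannot.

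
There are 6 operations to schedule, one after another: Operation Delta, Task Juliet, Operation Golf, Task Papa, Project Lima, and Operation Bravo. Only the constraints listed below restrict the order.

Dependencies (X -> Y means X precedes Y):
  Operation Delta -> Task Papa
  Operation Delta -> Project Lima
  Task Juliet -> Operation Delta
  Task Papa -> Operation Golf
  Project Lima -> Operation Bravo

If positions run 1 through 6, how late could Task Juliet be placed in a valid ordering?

The operations that are forced after Task Juliet, directly or by a chain of constraints, are Operation Delta, Operation Golf, Task Papa, Project Lima, Operation Bravo. That's 5 operations.
So at least 5 operations follow Task Juliet, putting Task Juliet no later than position 1. That position is achievable by scheduling everything else first.

1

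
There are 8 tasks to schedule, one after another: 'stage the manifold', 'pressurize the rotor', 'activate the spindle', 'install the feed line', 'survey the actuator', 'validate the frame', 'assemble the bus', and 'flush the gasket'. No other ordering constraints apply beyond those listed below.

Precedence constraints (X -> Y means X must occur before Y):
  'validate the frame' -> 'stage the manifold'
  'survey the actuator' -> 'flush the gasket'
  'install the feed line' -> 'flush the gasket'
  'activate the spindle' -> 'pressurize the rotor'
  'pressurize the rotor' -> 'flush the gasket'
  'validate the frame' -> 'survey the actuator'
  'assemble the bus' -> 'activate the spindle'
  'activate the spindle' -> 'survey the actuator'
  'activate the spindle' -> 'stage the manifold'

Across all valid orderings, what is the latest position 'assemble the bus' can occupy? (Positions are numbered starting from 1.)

Every task that must follow 'assemble the bus' has to come after it. Tracing all chains starting from 'assemble the bus', those tasks are: 'stage the manifold', 'pressurize the rotor', 'activate the spindle', 'survey the actuator', 'flush the gasket' — 5 in total.
So at least 5 tasks follow 'assemble the bus', putting 'assemble the bus' no later than position 3. That position is achievable by scheduling everything else first.

3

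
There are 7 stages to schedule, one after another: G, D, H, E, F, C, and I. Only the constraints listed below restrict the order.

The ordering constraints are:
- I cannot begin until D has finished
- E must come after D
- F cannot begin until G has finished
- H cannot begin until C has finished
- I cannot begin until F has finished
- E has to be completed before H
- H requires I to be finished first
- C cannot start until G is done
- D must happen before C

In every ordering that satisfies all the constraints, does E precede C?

Nothing in the constraints links E and C; they are unordered relative to each other.
There exist valid orderings with C before E, so E is not required to come first.

No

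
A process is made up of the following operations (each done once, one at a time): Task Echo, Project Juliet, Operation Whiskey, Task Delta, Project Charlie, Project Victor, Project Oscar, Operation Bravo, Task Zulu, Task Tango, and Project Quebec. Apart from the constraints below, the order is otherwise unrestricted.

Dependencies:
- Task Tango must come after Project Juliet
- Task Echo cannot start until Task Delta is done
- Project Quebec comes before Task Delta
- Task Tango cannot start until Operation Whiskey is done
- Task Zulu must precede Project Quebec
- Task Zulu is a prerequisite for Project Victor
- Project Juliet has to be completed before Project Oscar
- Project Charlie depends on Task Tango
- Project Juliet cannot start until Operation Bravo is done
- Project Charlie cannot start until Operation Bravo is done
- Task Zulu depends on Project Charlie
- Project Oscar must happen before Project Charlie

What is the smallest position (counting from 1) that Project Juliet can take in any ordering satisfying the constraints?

Working backwards through the constraints from Project Juliet, its only required predecessor is Operation Bravo.
With 1 mandatory predecessor, the earliest Project Juliet can sit is position 1+1 = 2, and placing just that one first achieves it.

2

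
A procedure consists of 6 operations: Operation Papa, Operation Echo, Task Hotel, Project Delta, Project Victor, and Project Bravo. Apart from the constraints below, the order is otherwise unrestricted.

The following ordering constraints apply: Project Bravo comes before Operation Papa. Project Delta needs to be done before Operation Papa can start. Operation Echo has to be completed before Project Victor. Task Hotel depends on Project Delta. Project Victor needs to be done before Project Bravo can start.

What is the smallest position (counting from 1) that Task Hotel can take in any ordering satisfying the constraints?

Working backwards through the constraints from Task Hotel, its only required predecessor is Project Delta.
So at minimum 1 operation comes before Task Hotel, putting Task Hotel no earlier than position 2. That position is achievable by scheduling exactly that predecessor first.

2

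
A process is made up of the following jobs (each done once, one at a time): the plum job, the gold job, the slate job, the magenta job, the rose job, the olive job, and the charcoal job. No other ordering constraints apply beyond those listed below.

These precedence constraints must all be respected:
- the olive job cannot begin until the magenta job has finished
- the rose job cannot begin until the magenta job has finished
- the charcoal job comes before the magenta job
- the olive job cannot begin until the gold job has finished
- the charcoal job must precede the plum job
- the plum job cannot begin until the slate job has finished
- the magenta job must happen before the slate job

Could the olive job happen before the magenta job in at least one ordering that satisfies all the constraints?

No

Following the magenta job → the olive job, the magenta job must precede the olive job in every valid ordering.
Hence the olive job can never be scheduled before the magenta job.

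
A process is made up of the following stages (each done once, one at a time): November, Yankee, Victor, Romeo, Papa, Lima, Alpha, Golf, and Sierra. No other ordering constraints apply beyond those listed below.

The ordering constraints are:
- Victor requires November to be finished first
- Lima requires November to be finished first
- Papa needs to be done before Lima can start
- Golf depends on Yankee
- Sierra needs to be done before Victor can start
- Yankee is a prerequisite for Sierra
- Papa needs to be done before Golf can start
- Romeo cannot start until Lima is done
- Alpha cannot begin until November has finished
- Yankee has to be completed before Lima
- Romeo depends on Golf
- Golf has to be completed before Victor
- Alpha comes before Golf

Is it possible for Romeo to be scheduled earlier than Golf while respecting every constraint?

No

Following Golf → Romeo, Golf must precede Romeo in every valid ordering.
So no valid ordering can have Romeo before Golf.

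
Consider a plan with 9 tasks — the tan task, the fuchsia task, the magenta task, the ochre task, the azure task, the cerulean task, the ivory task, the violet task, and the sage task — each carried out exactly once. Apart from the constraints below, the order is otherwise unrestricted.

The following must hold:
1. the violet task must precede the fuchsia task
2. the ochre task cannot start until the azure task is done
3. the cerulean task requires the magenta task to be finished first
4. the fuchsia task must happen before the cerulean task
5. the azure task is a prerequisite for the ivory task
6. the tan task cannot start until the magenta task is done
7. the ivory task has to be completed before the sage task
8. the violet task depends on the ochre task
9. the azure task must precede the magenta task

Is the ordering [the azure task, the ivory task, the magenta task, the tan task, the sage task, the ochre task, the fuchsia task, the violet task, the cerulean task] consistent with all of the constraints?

No

Here the violet task comes after the fuchsia task.
But one of the constraints requires the violet task before the fuchsia task, so this ordering violates it.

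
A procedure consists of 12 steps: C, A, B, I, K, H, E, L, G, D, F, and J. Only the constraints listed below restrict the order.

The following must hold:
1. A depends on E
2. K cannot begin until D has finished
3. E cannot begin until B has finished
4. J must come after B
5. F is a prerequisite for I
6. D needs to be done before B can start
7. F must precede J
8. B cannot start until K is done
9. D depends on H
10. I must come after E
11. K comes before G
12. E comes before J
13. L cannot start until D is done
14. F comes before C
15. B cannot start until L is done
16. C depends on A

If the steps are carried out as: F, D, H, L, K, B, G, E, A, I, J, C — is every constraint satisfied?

Here H comes after D.
That contradicts the constraint that H must precede D.

No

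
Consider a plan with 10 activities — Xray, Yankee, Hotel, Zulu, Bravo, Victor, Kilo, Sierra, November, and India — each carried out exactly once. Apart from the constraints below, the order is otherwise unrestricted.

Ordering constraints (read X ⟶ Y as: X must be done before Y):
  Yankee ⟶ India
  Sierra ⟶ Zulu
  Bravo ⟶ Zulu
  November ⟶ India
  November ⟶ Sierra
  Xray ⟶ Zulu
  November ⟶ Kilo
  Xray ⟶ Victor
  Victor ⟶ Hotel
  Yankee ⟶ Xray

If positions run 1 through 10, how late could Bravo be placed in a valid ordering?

9

The only activity forced after Bravo (directly or by a chain) is Zulu.
With 1 mandatory successor out of 10 activities total, the latest slot for Bravo is 10−1 = 9, and it's reachable by doing all non-successors before Bravo.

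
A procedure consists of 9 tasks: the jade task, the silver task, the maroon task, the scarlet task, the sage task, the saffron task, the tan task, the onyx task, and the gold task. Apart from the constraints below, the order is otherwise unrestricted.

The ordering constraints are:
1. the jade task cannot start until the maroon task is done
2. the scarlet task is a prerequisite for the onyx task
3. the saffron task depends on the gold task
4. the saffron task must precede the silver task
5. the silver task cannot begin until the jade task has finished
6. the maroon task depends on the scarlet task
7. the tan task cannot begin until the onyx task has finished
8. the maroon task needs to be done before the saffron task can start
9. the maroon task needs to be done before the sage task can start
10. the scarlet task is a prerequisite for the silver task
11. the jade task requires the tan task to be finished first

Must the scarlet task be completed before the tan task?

Yes

Following the dependencies: the scarlet task → the onyx task → the tan task.
That forces the scarlet task before the tan task in every valid schedule.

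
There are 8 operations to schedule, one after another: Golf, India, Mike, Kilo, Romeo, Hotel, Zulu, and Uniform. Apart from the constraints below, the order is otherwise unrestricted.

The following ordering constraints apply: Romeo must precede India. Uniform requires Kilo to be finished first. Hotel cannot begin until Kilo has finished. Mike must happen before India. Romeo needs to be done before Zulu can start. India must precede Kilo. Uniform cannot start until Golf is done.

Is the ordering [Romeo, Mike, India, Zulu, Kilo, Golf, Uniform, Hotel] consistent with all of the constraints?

Yes

Every stated constraint is respected: Kilo sits at position 5, ahead of Hotel at position 8, and each of the other listed pairs likewise has the predecessor earlier in the sequence.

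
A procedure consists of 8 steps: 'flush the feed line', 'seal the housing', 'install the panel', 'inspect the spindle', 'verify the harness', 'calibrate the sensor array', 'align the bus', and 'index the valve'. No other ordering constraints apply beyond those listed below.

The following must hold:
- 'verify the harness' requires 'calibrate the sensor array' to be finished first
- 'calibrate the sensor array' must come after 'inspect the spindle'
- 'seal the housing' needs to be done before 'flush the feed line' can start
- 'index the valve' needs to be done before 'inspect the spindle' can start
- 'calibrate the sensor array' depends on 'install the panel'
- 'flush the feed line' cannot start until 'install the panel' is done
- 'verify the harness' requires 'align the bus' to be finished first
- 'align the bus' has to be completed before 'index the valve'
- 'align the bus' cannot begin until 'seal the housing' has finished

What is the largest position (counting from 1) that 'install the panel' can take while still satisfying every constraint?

5

Following every chain forward from 'install the panel', the steps that must come later are 'flush the feed line', 'verify the harness', 'calibrate the sensor array' — 3 of them.
With 3 mandatory successors out of 8 steps total, the latest slot for 'install the panel' is 8−3 = 5, and it's reachable by doing all non-successors before 'install the panel'.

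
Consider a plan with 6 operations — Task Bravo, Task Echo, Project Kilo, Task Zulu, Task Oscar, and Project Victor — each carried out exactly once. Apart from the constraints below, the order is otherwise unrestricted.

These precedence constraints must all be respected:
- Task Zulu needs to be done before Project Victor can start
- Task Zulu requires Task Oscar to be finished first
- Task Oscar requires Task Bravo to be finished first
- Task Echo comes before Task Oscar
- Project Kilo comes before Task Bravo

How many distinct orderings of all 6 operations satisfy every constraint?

3

2 operations have no prerequisites (Task Echo, Project Kilo), so any of them could come first.
Counting all ways to extend the partial order to a total order gives 3.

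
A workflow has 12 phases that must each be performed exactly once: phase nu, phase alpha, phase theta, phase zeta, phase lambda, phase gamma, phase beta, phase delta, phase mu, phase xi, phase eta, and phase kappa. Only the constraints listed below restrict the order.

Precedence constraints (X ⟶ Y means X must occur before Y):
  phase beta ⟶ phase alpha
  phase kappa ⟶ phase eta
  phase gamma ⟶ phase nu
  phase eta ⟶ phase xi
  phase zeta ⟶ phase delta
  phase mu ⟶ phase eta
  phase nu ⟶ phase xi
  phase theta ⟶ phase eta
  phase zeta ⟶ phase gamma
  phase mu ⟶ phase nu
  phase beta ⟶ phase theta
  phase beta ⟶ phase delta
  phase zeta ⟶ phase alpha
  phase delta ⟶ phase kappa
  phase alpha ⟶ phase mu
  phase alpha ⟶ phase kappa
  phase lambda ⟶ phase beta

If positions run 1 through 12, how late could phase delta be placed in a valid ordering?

9

The phases that are forced after phase delta, directly or by a chain of constraints, are phase xi, phase eta, phase kappa. That's 3 phases.
With 3 mandatory successors out of 12 phases total, the latest slot for phase delta is 12−3 = 9, and it's reachable by doing all non-successors before phase delta.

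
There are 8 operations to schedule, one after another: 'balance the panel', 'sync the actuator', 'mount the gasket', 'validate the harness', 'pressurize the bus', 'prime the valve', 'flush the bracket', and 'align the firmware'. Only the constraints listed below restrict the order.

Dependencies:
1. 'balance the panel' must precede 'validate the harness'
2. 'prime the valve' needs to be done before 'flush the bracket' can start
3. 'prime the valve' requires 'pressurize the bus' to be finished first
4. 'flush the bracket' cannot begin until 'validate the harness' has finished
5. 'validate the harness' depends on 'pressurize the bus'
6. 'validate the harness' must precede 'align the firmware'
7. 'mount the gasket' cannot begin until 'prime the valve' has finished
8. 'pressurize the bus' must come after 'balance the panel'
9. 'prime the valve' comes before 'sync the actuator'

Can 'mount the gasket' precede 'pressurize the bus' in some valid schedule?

No

Following 'pressurize the bus' → 'prime the valve' → 'mount the gasket', 'pressurize the bus' must precede 'mount the gasket' in every valid ordering.
So no valid ordering can have 'mount the gasket' before 'pressurize the bus'.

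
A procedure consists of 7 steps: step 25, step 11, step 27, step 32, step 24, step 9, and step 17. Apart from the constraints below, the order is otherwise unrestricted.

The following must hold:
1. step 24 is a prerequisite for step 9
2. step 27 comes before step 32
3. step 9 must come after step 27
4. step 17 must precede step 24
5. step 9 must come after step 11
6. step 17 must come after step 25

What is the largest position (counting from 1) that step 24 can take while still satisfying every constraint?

6

The only step forced after step 24 (directly or by a chain) is step 9.
With 1 mandatory successor out of 7 steps total, the latest slot for step 24 is 7−1 = 6, and it's reachable by doing all non-successors before step 24.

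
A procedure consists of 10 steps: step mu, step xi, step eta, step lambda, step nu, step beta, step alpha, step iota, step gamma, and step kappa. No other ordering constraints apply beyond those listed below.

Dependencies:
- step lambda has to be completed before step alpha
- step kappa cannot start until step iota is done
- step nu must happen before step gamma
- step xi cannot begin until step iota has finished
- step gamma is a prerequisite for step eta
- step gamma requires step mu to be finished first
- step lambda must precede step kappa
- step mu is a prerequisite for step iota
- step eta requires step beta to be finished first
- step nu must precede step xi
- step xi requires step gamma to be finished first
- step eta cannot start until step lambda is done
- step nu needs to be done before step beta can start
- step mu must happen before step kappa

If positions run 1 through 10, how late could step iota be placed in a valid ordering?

8

Every step that must follow step iota has to come after it. Tracing all chains starting from step iota, those steps are: step xi, step kappa — 2 in total.
So at least 2 steps follow step iota, putting step iota no later than position 8. That position is achievable by scheduling everything else first.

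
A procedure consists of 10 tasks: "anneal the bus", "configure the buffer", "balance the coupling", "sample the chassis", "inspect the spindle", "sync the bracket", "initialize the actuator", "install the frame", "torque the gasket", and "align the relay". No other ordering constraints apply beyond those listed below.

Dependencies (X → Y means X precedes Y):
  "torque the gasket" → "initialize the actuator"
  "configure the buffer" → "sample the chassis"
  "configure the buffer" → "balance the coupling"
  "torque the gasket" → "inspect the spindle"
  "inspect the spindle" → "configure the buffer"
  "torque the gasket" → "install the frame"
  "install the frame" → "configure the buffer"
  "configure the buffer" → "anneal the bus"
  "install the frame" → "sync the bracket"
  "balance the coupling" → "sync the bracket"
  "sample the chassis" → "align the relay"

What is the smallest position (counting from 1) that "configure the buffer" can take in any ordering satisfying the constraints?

The tasks that are forced before "configure the buffer", directly or transitively, are "inspect the spindle", "install the frame", "torque the gasket". That's 3 tasks.
So at minimum 3 tasks come before "configure the buffer", putting "configure the buffer" no earlier than position 4. That position is achievable by scheduling exactly those predecessors first.

4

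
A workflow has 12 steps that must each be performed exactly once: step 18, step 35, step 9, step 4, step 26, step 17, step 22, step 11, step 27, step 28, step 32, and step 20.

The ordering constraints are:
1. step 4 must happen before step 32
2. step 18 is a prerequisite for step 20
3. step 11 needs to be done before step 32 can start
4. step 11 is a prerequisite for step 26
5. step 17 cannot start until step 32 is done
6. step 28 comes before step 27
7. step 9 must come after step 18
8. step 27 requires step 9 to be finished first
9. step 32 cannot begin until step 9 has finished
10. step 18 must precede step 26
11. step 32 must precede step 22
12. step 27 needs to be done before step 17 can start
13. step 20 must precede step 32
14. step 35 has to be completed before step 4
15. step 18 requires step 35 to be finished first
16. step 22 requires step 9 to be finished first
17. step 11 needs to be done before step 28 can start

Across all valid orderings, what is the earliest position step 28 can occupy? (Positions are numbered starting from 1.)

2

The only step forced before step 28 (directly or transitively) is step 11.
With 1 mandatory predecessor, the earliest step 28 can sit is position 1+1 = 2, and placing just that one first achieves it.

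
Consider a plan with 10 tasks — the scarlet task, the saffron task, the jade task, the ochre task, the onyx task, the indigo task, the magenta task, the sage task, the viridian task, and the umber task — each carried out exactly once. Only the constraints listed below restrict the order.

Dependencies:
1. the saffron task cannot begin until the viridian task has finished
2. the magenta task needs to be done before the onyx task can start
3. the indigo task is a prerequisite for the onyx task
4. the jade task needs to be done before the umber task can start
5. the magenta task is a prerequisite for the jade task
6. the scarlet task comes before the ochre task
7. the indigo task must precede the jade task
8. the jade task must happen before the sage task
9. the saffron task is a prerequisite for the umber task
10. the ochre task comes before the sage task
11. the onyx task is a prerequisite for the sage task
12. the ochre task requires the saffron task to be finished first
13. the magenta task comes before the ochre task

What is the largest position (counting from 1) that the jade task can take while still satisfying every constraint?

8

Following every chain forward from the jade task, the tasks that must come later are the sage task, the umber task — 2 of them.
With 2 mandatory successors out of 10 tasks total, the latest slot for the jade task is 10−2 = 8, and it's reachable by doing all non-successors before the jade task.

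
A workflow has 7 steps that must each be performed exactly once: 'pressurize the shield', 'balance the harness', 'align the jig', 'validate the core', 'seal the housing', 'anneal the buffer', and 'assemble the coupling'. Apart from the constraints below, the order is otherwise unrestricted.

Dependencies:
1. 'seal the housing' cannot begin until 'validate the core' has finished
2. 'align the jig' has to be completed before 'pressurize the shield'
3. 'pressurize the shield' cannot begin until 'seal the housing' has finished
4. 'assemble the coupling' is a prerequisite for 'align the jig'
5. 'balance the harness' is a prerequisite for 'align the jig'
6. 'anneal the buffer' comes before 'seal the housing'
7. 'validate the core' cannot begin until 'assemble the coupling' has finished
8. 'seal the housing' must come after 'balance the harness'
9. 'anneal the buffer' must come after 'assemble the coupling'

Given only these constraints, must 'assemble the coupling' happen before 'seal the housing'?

Yes

There is a constraint chain 'assemble the coupling' → 'validate the core' → 'seal the housing'.
So 'assemble the coupling' must precede 'seal the housing' in any valid ordering.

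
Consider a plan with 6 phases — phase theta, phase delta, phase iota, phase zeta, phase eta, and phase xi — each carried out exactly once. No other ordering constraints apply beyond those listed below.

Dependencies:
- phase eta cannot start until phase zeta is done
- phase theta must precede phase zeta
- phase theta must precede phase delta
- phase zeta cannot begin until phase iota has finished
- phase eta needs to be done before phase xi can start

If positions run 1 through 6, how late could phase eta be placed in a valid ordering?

The only phase forced after phase eta (directly or by a chain) is phase xi.
So at least 1 phase follows phase eta, putting phase eta no later than position 5. That position is achievable by scheduling everything else first.

5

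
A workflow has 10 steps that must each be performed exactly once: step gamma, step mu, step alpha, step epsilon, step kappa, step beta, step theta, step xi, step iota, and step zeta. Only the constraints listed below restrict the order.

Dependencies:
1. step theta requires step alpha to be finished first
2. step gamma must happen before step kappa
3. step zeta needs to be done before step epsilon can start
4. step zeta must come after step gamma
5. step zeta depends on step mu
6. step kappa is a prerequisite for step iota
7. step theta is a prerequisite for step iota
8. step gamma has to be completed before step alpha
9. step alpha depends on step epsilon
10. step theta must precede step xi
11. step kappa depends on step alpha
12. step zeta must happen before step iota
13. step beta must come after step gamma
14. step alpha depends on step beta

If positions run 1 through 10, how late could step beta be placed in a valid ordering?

Following every chain forward from step beta, the steps that must come later are step alpha, step kappa, step theta, step xi, step iota — 5 of them.
With 5 mandatory successors out of 10 steps total, the latest slot for step beta is 10−5 = 5, and it's reachable by doing all non-successors before step beta.

5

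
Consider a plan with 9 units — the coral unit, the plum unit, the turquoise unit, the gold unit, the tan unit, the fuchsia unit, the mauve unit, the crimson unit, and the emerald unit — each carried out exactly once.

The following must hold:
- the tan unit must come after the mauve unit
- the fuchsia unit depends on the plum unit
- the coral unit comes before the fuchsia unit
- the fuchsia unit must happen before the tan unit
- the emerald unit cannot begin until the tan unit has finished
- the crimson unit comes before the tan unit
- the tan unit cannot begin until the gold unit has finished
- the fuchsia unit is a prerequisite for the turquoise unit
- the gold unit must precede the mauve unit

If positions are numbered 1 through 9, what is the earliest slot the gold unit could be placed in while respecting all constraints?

The gold unit has no prerequisites at all, so it can go in position 1.

1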